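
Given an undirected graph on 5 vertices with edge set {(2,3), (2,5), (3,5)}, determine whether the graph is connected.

Step 1: Build adjacency list from edges:
  1: (none)
  2: 3, 5
  3: 2, 5
  4: (none)
  5: 2, 3

Step 2: Run BFS/DFS from vertex 1:
  Visited: {1}
  Reached 1 of 5 vertices

Step 3: Only 1 of 5 vertices reached. Graph is disconnected.
Connected components: {1}, {2, 3, 5}, {4}
Answer: No, the graph is not connected (3 components).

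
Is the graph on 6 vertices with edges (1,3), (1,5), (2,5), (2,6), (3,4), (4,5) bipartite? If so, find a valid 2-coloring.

Step 1: Attempt 2-coloring using BFS:
  Start at vertex 1, assign color 0
  Color vertex 3 with color 1 (neighbor of 1)
  Color vertex 5 with color 1 (neighbor of 1)
  Color vertex 4 with color 0 (neighbor of 3)
  Color vertex 2 with color 0 (neighbor of 5)
  Color vertex 6 with color 1 (neighbor of 2)

Step 2: 2-coloring succeeded. No conflicts found.
  Set A (color 0): {1, 2, 4}
  Set B (color 1): {3, 5, 6}

The graph is bipartite with partition {1, 2, 4}, {3, 5, 6}.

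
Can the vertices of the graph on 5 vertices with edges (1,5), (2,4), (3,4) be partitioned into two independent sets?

Step 1: Attempt 2-coloring using BFS:
  Start at vertex 1, assign color 0
  Color vertex 5 with color 1 (neighbor of 1)
  Start new component at vertex 2, assign color 0
  Color vertex 4 with color 1 (neighbor of 2)
  Color vertex 3 with color 0 (neighbor of 4)

Step 2: 2-coloring succeeded. No conflicts found.
  Set A (color 0): {1, 2, 3}
  Set B (color 1): {4, 5}

The graph is bipartite with partition {1, 2, 3}, {4, 5}.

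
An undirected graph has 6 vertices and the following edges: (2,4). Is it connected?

Step 1: Build adjacency list from edges:
  1: (none)
  2: 4
  3: (none)
  4: 2
  5: (none)
  6: (none)

Step 2: Run BFS/DFS from vertex 1:
  Visited: {1}
  Reached 1 of 6 vertices

Step 3: Only 1 of 6 vertices reached. Graph is disconnected.
Connected components: {1}, {2, 4}, {3}, {5}, {6}
Answer: No, the graph is not connected (5 components).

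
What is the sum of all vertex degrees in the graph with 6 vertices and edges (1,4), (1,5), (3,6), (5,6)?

Step 1: Count edges incident to each vertex:
  deg(1) = 2 (neighbors: 4, 5)
  deg(2) = 0 (neighbors: none)
  deg(3) = 1 (neighbors: 6)
  deg(4) = 1 (neighbors: 1)
  deg(5) = 2 (neighbors: 1, 6)
  deg(6) = 2 (neighbors: 3, 5)

Step 2: Sum all degrees:
  2 + 0 + 1 + 1 + 2 + 2 = 8

Verification: sum of degrees = 2 * |E| = 2 * 4 = 8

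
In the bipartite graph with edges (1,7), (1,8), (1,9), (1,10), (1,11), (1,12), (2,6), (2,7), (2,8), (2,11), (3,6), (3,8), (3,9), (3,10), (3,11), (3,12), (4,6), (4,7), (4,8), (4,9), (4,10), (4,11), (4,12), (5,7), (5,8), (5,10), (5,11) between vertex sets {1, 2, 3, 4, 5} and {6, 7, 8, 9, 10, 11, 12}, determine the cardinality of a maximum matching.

Step 1: List the neighbors of each left vertex:
  1: 7, 8, 9, 10, 11, 12
  2: 6, 7, 8, 11
  3: 6, 8, 9, 10, 11, 12
  4: 6, 7, 8, 9, 10, 11, 12
  5: 7, 8, 10, 11

Step 2: Greedily match left vertices, then look for augmenting paths:
  Match 1 -- 7
  Match 2 -- 6
  Match 3 -- 8
  Match 4 -- 9
  Match 5 -- 10
  No augmenting path remains.

Step 3: Verify this is maximum:
  Matching size 5 = min(|L|, |R|) = min(5, 7), which is an upper bound, so this matching is maximum.

Maximum matching: {(1,7), (2,6), (3,8), (4,9), (5,10)}
Size: 5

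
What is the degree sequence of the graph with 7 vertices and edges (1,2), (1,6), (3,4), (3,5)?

Step 1: Count edges incident to each vertex:
  deg(1) = 2 (neighbors: 2, 6)
  deg(2) = 1 (neighbors: 1)
  deg(3) = 2 (neighbors: 4, 5)
  deg(4) = 1 (neighbors: 3)
  deg(5) = 1 (neighbors: 3)
  deg(6) = 1 (neighbors: 1)
  deg(7) = 0 (neighbors: none)

Step 2: Sort degrees in non-increasing order:
  Degrees: [2, 1, 2, 1, 1, 1, 0] -> sorted: [2, 2, 1, 1, 1, 1, 0]

Degree sequence: [2, 2, 1, 1, 1, 1, 0]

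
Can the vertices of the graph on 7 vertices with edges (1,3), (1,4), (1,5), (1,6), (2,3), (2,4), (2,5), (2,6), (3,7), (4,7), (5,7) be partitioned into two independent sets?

Step 1: Attempt 2-coloring using BFS:
  Start at vertex 1, assign color 0
  Color vertex 3 with color 1 (neighbor of 1)
  Color vertex 4 with color 1 (neighbor of 1)
  Color vertex 5 with color 1 (neighbor of 1)
  Color vertex 6 with color 1 (neighbor of 1)
  Color vertex 2 with color 0 (neighbor of 3)
  Color vertex 7 with color 0 (neighbor of 3)

Step 2: 2-coloring succeeded. No conflicts found.
  Set A (color 0): {1, 2, 7}
  Set B (color 1): {3, 4, 5, 6}

The graph is bipartite with partition {1, 2, 7}, {3, 4, 5, 6}.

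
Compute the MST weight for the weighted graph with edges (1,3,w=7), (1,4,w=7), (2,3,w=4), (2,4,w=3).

Apply Kruskal's algorithm (sort edges by weight, add if no cycle):

Sorted edges by weight:
  (2,4) w=3
  (2,3) w=4
  (1,4) w=7
  (1,3) w=7

Add edge (2,4) w=3 -- no cycle. Running total: 3
Add edge (2,3) w=4 -- no cycle. Running total: 7
Add edge (1,4) w=7 -- no cycle. Running total: 14

MST edges: (2,4,w=3), (2,3,w=4), (1,4,w=7)
Total MST weight: 3 + 4 + 7 = 14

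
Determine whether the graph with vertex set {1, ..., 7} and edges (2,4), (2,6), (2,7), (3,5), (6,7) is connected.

Step 1: Build adjacency list from edges:
  1: (none)
  2: 4, 6, 7
  3: 5
  4: 2
  5: 3
  6: 2, 7
  7: 2, 6

Step 2: Run BFS/DFS from vertex 1:
  Visited: {1}
  Reached 1 of 7 vertices

Step 3: Only 1 of 7 vertices reached. Graph is disconnected.
Connected components: {1}, {2, 4, 6, 7}, {3, 5}
Answer: No, the graph is not connected (3 components).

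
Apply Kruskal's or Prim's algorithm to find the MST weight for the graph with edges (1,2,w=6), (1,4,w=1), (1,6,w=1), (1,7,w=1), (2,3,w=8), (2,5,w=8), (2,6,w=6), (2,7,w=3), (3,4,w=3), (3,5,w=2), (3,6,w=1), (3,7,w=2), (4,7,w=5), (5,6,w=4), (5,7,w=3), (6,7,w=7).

Apply Kruskal's algorithm (sort edges by weight, add if no cycle):

Sorted edges by weight:
  (1,6) w=1
  (1,4) w=1
  (1,7) w=1
  (3,6) w=1
  (3,7) w=2
  (3,5) w=2
  (2,7) w=3
  (3,4) w=3
  (5,7) w=3
  (5,6) w=4
  (4,7) w=5
  (1,2) w=6
  (2,6) w=6
  (6,7) w=7
  (2,5) w=8
  (2,3) w=8

Add edge (1,6) w=1 -- no cycle. Running total: 1
Add edge (1,4) w=1 -- no cycle. Running total: 2
Add edge (1,7) w=1 -- no cycle. Running total: 3
Add edge (3,6) w=1 -- no cycle. Running total: 4
Skip edge (3,7) w=2 -- would create cycle
Add edge (3,5) w=2 -- no cycle. Running total: 6
Add edge (2,7) w=3 -- no cycle. Running total: 9

MST edges: (1,6,w=1), (1,4,w=1), (1,7,w=1), (3,6,w=1), (3,5,w=2), (2,7,w=3)
Total MST weight: 1 + 1 + 1 + 1 + 2 + 3 = 9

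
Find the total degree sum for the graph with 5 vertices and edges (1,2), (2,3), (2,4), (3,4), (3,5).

Step 1: Count edges incident to each vertex:
  deg(1) = 1 (neighbors: 2)
  deg(2) = 3 (neighbors: 1, 3, 4)
  deg(3) = 3 (neighbors: 2, 4, 5)
  deg(4) = 2 (neighbors: 2, 3)
  deg(5) = 1 (neighbors: 3)

Step 2: Sum all degrees:
  1 + 3 + 3 + 2 + 1 = 10

Verification: sum of degrees = 2 * |E| = 2 * 5 = 10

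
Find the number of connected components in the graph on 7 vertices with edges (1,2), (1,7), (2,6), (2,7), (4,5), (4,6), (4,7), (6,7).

Step 1: Build adjacency list from edges:
  1: 2, 7
  2: 1, 6, 7
  3: (none)
  4: 5, 6, 7
  5: 4
  6: 2, 4, 7
  7: 1, 2, 4, 6

Step 2: Run BFS/DFS from vertex 1:
  Visited: {1, 2, 7, 6, 4, 5}
  Reached 6 of 7 vertices

Step 3: Only 6 of 7 vertices reached. Graph is disconnected.
Connected components: {1, 2, 4, 5, 6, 7}, {3}
Number of connected components: 2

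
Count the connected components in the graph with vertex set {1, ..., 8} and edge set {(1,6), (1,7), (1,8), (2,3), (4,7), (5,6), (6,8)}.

Step 1: Build adjacency list from edges:
  1: 6, 7, 8
  2: 3
  3: 2
  4: 7
  5: 6
  6: 1, 5, 8
  7: 1, 4
  8: 1, 6

Step 2: Run BFS/DFS from vertex 1:
  Visited: {1, 6, 7, 8, 5, 4}
  Reached 6 of 8 vertices

Step 3: Only 6 of 8 vertices reached. Graph is disconnected.
Connected components: {1, 4, 5, 6, 7, 8}, {2, 3}
Number of connected components: 2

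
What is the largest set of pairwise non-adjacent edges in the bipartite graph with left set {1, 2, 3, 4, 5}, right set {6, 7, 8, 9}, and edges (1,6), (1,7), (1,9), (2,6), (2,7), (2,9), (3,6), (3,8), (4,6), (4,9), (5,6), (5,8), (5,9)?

Step 1: List the neighbors of each left vertex:
  1: 6, 7, 9
  2: 6, 7, 9
  3: 6, 8
  4: 6, 9
  5: 6, 8, 9

Step 2: Greedily match left vertices, then look for augmenting paths:
  Match 1 -- 6
  Match 2 -- 7
  Match 3 -- 8
  Match 4 -- 9
  No augmenting path remains.

Step 3: Verify this is maximum:
  Matching size 4 = min(|L|, |R|) = min(5, 4), which is an upper bound, so this matching is maximum.

Maximum matching: {(1,6), (2,7), (3,8), (4,9)}
Size: 4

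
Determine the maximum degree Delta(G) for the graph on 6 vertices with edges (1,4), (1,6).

Step 1: Count edges incident to each vertex:
  deg(1) = 2 (neighbors: 4, 6)
  deg(2) = 0 (neighbors: none)
  deg(3) = 0 (neighbors: none)
  deg(4) = 1 (neighbors: 1)
  deg(5) = 0 (neighbors: none)
  deg(6) = 1 (neighbors: 1)

Step 2: Find maximum:
  max(2, 0, 0, 1, 0, 1) = 2 (vertex 1)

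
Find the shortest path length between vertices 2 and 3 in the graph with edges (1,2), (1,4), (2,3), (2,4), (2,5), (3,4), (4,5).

Step 1: Build adjacency list:
  1: 2, 4
  2: 1, 3, 4, 5
  3: 2, 4
  4: 1, 2, 3, 5
  5: 2, 4

Step 2: BFS from vertex 2 to find shortest path to 3:
  vertex 1 reached at distance 1
  vertex 3 reached at distance 1

Step 3: Shortest path: 2 -> 3
Path length: 1 edge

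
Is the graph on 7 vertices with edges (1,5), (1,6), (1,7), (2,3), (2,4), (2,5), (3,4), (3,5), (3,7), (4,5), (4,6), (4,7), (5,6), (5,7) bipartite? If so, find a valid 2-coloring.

Step 1: Attempt 2-coloring using BFS:
  Start at vertex 1, assign color 0
  Color vertex 5 with color 1 (neighbor of 1)
  Color vertex 6 with color 1 (neighbor of 1)
  Color vertex 7 with color 1 (neighbor of 1)
  Color vertex 2 with color 0 (neighbor of 5)
  Color vertex 3 with color 0 (neighbor of 5)
  Color vertex 4 with color 0 (neighbor of 5)

Step 2: Conflict found! Vertices 5 and 6 are adjacent but have the same color.
This means the graph contains an odd cycle.

The graph is NOT bipartite.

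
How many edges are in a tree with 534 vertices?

A tree on n vertices always has exactly n - 1 edges.
For n = 534: edges = 534 - 1 = 533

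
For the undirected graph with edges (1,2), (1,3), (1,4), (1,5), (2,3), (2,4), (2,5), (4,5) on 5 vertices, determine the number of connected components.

Step 1: Build adjacency list from edges:
  1: 2, 3, 4, 5
  2: 1, 3, 4, 5
  3: 1, 2
  4: 1, 2, 5
  5: 1, 2, 4

Step 2: Run BFS/DFS from vertex 1:
  Visited: {1, 2, 3, 4, 5}
  Reached 5 of 5 vertices

Step 3: All 5 vertices reached from vertex 1, so the graph is connected.
Number of connected components: 1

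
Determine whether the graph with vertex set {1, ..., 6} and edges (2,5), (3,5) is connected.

Step 1: Build adjacency list from edges:
  1: (none)
  2: 5
  3: 5
  4: (none)
  5: 2, 3
  6: (none)

Step 2: Run BFS/DFS from vertex 1:
  Visited: {1}
  Reached 1 of 6 vertices

Step 3: Only 1 of 6 vertices reached. Graph is disconnected.
Connected components: {1}, {2, 3, 5}, {4}, {6}
Answer: No, the graph is not connected (4 components).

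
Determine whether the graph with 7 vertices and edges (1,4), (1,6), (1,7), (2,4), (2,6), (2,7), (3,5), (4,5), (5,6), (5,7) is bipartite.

Step 1: Attempt 2-coloring using BFS:
  Start at vertex 1, assign color 0
  Color vertex 4 with color 1 (neighbor of 1)
  Color vertex 6 with color 1 (neighbor of 1)
  Color vertex 7 with color 1 (neighbor of 1)
  Color vertex 2 with color 0 (neighbor of 4)
  Color vertex 5 with color 0 (neighbor of 4)
  Color vertex 3 with color 1 (neighbor of 5)

Step 2: 2-coloring succeeded. No conflicts found.
  Set A (color 0): {1, 2, 5}
  Set B (color 1): {3, 4, 6, 7}

The graph is bipartite with partition {1, 2, 5}, {3, 4, 6, 7}.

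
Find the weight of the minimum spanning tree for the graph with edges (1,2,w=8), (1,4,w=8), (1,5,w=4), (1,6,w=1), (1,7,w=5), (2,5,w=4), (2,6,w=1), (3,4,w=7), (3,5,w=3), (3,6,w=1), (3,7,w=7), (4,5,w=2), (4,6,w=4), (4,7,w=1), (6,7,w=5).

Apply Kruskal's algorithm (sort edges by weight, add if no cycle):

Sorted edges by weight:
  (1,6) w=1
  (2,6) w=1
  (3,6) w=1
  (4,7) w=1
  (4,5) w=2
  (3,5) w=3
  (1,5) w=4
  (2,5) w=4
  (4,6) w=4
  (1,7) w=5
  (6,7) w=5
  (3,4) w=7
  (3,7) w=7
  (1,2) w=8
  (1,4) w=8

Add edge (1,6) w=1 -- no cycle. Running total: 1
Add edge (2,6) w=1 -- no cycle. Running total: 2
Add edge (3,6) w=1 -- no cycle. Running total: 3
Add edge (4,7) w=1 -- no cycle. Running total: 4
Add edge (4,5) w=2 -- no cycle. Running total: 6
Add edge (3,5) w=3 -- no cycle. Running total: 9

MST edges: (1,6,w=1), (2,6,w=1), (3,6,w=1), (4,7,w=1), (4,5,w=2), (3,5,w=3)
Total MST weight: 1 + 1 + 1 + 1 + 2 + 3 = 9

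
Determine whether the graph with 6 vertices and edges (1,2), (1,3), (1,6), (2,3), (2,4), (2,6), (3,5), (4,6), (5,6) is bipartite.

Step 1: Attempt 2-coloring using BFS:
  Start at vertex 1, assign color 0
  Color vertex 2 with color 1 (neighbor of 1)
  Color vertex 3 with color 1 (neighbor of 1)
  Color vertex 6 with color 1 (neighbor of 1)

Step 2: Conflict found! Vertices 2 and 3 are adjacent but have the same color.
This means the graph contains an odd cycle.

The graph is NOT bipartite.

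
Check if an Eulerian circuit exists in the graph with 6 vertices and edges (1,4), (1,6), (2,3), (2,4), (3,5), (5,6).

Step 1: Find the degree of each vertex:
  deg(1) = 2
  deg(2) = 2
  deg(3) = 2
  deg(4) = 2
  deg(5) = 2
  deg(6) = 2

Step 2: Count vertices with odd degree:
  All vertices have even degree (0 odd-degree vertices)

Step 3: Apply Euler's theorem:
  - Eulerian circuit exists iff graph is connected and all vertices have even degree
  - Eulerian path exists iff graph is connected and has 0 or 2 odd-degree vertices

Graph is connected with 0 odd-degree vertices.
Both Eulerian circuit and Eulerian path exist.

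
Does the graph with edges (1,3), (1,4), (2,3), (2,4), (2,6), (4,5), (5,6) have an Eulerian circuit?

Step 1: Find the degree of each vertex:
  deg(1) = 2
  deg(2) = 3
  deg(3) = 2
  deg(4) = 3
  deg(5) = 2
  deg(6) = 2

Step 2: Count vertices with odd degree:
  Odd-degree vertices: 2, 4 (2 total)

Step 3: Apply Euler's theorem:
  - Eulerian circuit exists iff graph is connected and all vertices have even degree
  - Eulerian path exists iff graph is connected and has 0 or 2 odd-degree vertices

Graph is connected with exactly 2 odd-degree vertices (2, 4).
Eulerian path exists (starting and ending at the odd-degree vertices), but no Eulerian circuit.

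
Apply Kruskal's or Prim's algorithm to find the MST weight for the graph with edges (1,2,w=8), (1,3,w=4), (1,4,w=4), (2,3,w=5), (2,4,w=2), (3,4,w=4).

Apply Kruskal's algorithm (sort edges by weight, add if no cycle):

Sorted edges by weight:
  (2,4) w=2
  (1,4) w=4
  (1,3) w=4
  (3,4) w=4
  (2,3) w=5
  (1,2) w=8

Add edge (2,4) w=2 -- no cycle. Running total: 2
Add edge (1,4) w=4 -- no cycle. Running total: 6
Add edge (1,3) w=4 -- no cycle. Running total: 10

MST edges: (2,4,w=2), (1,4,w=4), (1,3,w=4)
Total MST weight: 2 + 4 + 4 = 10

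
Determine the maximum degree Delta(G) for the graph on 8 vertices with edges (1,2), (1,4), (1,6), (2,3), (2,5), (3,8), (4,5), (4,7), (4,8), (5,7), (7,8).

Step 1: Count edges incident to each vertex:
  deg(1) = 3 (neighbors: 2, 4, 6)
  deg(2) = 3 (neighbors: 1, 3, 5)
  deg(3) = 2 (neighbors: 2, 8)
  deg(4) = 4 (neighbors: 1, 5, 7, 8)
  deg(5) = 3 (neighbors: 2, 4, 7)
  deg(6) = 1 (neighbors: 1)
  deg(7) = 3 (neighbors: 4, 5, 8)
  deg(8) = 3 (neighbors: 3, 4, 7)

Step 2: Find maximum:
  max(3, 3, 2, 4, 3, 1, 3, 3) = 4 (vertex 4)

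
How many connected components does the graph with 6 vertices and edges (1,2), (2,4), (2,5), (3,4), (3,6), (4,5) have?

Step 1: Build adjacency list from edges:
  1: 2
  2: 1, 4, 5
  3: 4, 6
  4: 2, 3, 5
  5: 2, 4
  6: 3

Step 2: Run BFS/DFS from vertex 1:
  Visited: {1, 2, 4, 5, 3, 6}
  Reached 6 of 6 vertices

Step 3: All 6 vertices reached from vertex 1, so the graph is connected.
Number of connected components: 1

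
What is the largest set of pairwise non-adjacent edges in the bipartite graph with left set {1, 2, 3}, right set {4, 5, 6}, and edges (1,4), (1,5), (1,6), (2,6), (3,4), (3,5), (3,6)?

Step 1: List the neighbors of each left vertex:
  1: 4, 5, 6
  2: 6
  3: 4, 5, 6

Step 2: Greedily match left vertices, then look for augmenting paths:
  Match 1 -- 4
  Match 2 -- 6
  Match 3 -- 5
  No augmenting path remains.

Step 3: Verify this is maximum:
  Matching size 3 = min(|L|, |R|) = min(3, 3), which is an upper bound, so this matching is maximum.

Maximum matching: {(1,4), (2,6), (3,5)}
Size: 3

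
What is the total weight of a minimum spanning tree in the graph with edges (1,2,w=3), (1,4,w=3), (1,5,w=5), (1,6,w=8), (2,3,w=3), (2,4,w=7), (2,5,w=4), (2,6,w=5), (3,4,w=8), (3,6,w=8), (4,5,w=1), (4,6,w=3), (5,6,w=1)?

Apply Kruskal's algorithm (sort edges by weight, add if no cycle):

Sorted edges by weight:
  (4,5) w=1
  (5,6) w=1
  (1,2) w=3
  (1,4) w=3
  (2,3) w=3
  (4,6) w=3
  (2,5) w=4
  (1,5) w=5
  (2,6) w=5
  (2,4) w=7
  (1,6) w=8
  (3,6) w=8
  (3,4) w=8

Add edge (4,5) w=1 -- no cycle. Running total: 1
Add edge (5,6) w=1 -- no cycle. Running total: 2
Add edge (1,2) w=3 -- no cycle. Running total: 5
Add edge (1,4) w=3 -- no cycle. Running total: 8
Add edge (2,3) w=3 -- no cycle. Running total: 11

MST edges: (4,5,w=1), (5,6,w=1), (1,2,w=3), (1,4,w=3), (2,3,w=3)
Total MST weight: 1 + 1 + 3 + 3 + 3 = 11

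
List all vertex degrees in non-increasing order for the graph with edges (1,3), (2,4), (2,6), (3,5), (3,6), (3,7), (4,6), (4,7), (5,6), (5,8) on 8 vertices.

Step 1: Count edges incident to each vertex:
  deg(1) = 1 (neighbors: 3)
  deg(2) = 2 (neighbors: 4, 6)
  deg(3) = 4 (neighbors: 1, 5, 6, 7)
  deg(4) = 3 (neighbors: 2, 6, 7)
  deg(5) = 3 (neighbors: 3, 6, 8)
  deg(6) = 4 (neighbors: 2, 3, 4, 5)
  deg(7) = 2 (neighbors: 3, 4)
  deg(8) = 1 (neighbors: 5)

Step 2: Sort degrees in non-increasing order:
  Degrees: [1, 2, 4, 3, 3, 4, 2, 1] -> sorted: [4, 4, 3, 3, 2, 2, 1, 1]

Degree sequence: [4, 4, 3, 3, 2, 2, 1, 1]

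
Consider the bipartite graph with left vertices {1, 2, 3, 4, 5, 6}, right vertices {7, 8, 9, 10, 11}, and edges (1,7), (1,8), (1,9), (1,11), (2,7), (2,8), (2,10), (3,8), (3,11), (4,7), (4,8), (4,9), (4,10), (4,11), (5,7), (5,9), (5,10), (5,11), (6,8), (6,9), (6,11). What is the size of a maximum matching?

Step 1: List the neighbors of each left vertex:
  1: 7, 8, 9, 11
  2: 7, 8, 10
  3: 8, 11
  4: 7, 8, 9, 10, 11
  5: 7, 9, 10, 11
  6: 8, 9, 11

Step 2: Greedily match left vertices, then look for augmenting paths:
  Match 1 -- 7
  Match 2 -- 8
  Match 3 -- 11
  Match 4 -- 9
  Match 5 -- 10
  No augmenting path remains.

Step 3: Verify this is maximum:
  Matching size 5 = min(|L|, |R|) = min(6, 5), which is an upper bound, so this matching is maximum.

Maximum matching: {(1,7), (2,8), (3,11), (4,9), (5,10)}
Size: 5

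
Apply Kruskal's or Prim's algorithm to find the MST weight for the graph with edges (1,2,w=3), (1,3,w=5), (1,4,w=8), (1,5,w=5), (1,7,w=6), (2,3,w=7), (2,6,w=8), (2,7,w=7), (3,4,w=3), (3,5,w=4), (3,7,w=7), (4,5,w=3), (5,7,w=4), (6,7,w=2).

Apply Kruskal's algorithm (sort edges by weight, add if no cycle):

Sorted edges by weight:
  (6,7) w=2
  (1,2) w=3
  (3,4) w=3
  (4,5) w=3
  (3,5) w=4
  (5,7) w=4
  (1,3) w=5
  (1,5) w=5
  (1,7) w=6
  (2,7) w=7
  (2,3) w=7
  (3,7) w=7
  (1,4) w=8
  (2,6) w=8

Add edge (6,7) w=2 -- no cycle. Running total: 2
Add edge (1,2) w=3 -- no cycle. Running total: 5
Add edge (3,4) w=3 -- no cycle. Running total: 8
Add edge (4,5) w=3 -- no cycle. Running total: 11
Skip edge (3,5) w=4 -- would create cycle
Add edge (5,7) w=4 -- no cycle. Running total: 15
Add edge (1,3) w=5 -- no cycle. Running total: 20

MST edges: (6,7,w=2), (1,2,w=3), (3,4,w=3), (4,5,w=3), (5,7,w=4), (1,3,w=5)
Total MST weight: 2 + 3 + 3 + 3 + 4 + 5 = 20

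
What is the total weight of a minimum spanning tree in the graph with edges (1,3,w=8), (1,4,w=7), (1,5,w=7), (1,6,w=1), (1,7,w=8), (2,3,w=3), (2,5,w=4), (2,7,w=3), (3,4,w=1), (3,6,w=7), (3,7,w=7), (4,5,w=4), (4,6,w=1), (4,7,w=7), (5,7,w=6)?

Apply Kruskal's algorithm (sort edges by weight, add if no cycle):

Sorted edges by weight:
  (1,6) w=1
  (3,4) w=1
  (4,6) w=1
  (2,3) w=3
  (2,7) w=3
  (2,5) w=4
  (4,5) w=4
  (5,7) w=6
  (1,4) w=7
  (1,5) w=7
  (3,6) w=7
  (3,7) w=7
  (4,7) w=7
  (1,3) w=8
  (1,7) w=8

Add edge (1,6) w=1 -- no cycle. Running total: 1
Add edge (3,4) w=1 -- no cycle. Running total: 2
Add edge (4,6) w=1 -- no cycle. Running total: 3
Add edge (2,3) w=3 -- no cycle. Running total: 6
Add edge (2,7) w=3 -- no cycle. Running total: 9
Add edge (2,5) w=4 -- no cycle. Running total: 13

MST edges: (1,6,w=1), (3,4,w=1), (4,6,w=1), (2,3,w=3), (2,7,w=3), (2,5,w=4)
Total MST weight: 1 + 1 + 1 + 3 + 3 + 4 = 13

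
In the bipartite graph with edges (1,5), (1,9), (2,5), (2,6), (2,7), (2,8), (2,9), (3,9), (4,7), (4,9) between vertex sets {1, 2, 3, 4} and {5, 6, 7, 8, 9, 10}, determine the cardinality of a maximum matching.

Step 1: List the neighbors of each left vertex:
  1: 5, 9
  2: 5, 6, 7, 8, 9
  3: 9
  4: 7, 9

Step 2: Greedily match left vertices, then look for augmenting paths:
  Match 1 -- 5
  Match 2 -- 6
  Match 3 -- 9
  Match 4 -- 7
  No augmenting path remains.

Step 3: Verify this is maximum:
  Matching size 4 = min(|L|, |R|) = min(4, 6), which is an upper bound, so this matching is maximum.

Maximum matching: {(1,5), (2,6), (3,9), (4,7)}
Size: 4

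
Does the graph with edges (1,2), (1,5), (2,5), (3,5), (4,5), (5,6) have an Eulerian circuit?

Step 1: Find the degree of each vertex:
  deg(1) = 2
  deg(2) = 2
  deg(3) = 1
  deg(4) = 1
  deg(5) = 5
  deg(6) = 1

Step 2: Count vertices with odd degree:
  Odd-degree vertices: 3, 4, 5, 6 (4 total)

Step 3: Apply Euler's theorem:
  - Eulerian circuit exists iff graph is connected and all vertices have even degree
  - Eulerian path exists iff graph is connected and has 0 or 2 odd-degree vertices

Graph has 4 odd-degree vertices (need 0 or 2).
Neither Eulerian path nor Eulerian circuit exists.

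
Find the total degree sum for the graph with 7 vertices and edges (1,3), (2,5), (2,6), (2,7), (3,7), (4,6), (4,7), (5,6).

Step 1: Count edges incident to each vertex:
  deg(1) = 1 (neighbors: 3)
  deg(2) = 3 (neighbors: 5, 6, 7)
  deg(3) = 2 (neighbors: 1, 7)
  deg(4) = 2 (neighbors: 6, 7)
  deg(5) = 2 (neighbors: 2, 6)
  deg(6) = 3 (neighbors: 2, 4, 5)
  deg(7) = 3 (neighbors: 2, 3, 4)

Step 2: Sum all degrees:
  1 + 3 + 2 + 2 + 2 + 3 + 3 = 16

Verification: sum of degrees = 2 * |E| = 2 * 8 = 16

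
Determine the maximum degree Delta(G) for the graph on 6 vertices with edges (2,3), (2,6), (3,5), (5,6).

Step 1: Count edges incident to each vertex:
  deg(1) = 0 (neighbors: none)
  deg(2) = 2 (neighbors: 3, 6)
  deg(3) = 2 (neighbors: 2, 5)
  deg(4) = 0 (neighbors: none)
  deg(5) = 2 (neighbors: 3, 6)
  deg(6) = 2 (neighbors: 2, 5)

Step 2: Find maximum:
  max(0, 2, 2, 0, 2, 2) = 2 (vertex 2)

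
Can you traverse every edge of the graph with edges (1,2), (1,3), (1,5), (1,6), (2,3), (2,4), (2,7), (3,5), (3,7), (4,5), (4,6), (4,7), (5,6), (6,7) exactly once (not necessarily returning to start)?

Step 1: Find the degree of each vertex:
  deg(1) = 4
  deg(2) = 4
  deg(3) = 4
  deg(4) = 4
  deg(5) = 4
  deg(6) = 4
  deg(7) = 4

Step 2: Count vertices with odd degree:
  All vertices have even degree (0 odd-degree vertices)

Step 3: Apply Euler's theorem:
  - Eulerian circuit exists iff graph is connected and all vertices have even degree
  - Eulerian path exists iff graph is connected and has 0 or 2 odd-degree vertices

Graph is connected with 0 odd-degree vertices.
Both Eulerian circuit and Eulerian path exist.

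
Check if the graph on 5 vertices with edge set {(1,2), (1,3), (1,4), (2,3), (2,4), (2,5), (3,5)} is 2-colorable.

Step 1: Attempt 2-coloring using BFS:
  Start at vertex 1, assign color 0
  Color vertex 2 with color 1 (neighbor of 1)
  Color vertex 3 with color 1 (neighbor of 1)
  Color vertex 4 with color 1 (neighbor of 1)

Step 2: Conflict found! Vertices 2 and 3 are adjacent but have the same color.
This means the graph contains an odd cycle.

The graph is NOT bipartite.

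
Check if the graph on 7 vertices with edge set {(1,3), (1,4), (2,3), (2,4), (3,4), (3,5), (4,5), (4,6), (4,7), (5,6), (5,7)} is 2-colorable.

Step 1: Attempt 2-coloring using BFS:
  Start at vertex 1, assign color 0
  Color vertex 3 with color 1 (neighbor of 1)
  Color vertex 4 with color 1 (neighbor of 1)
  Color vertex 2 with color 0 (neighbor of 3)

Step 2: Conflict found! Vertices 3 and 4 are adjacent but have the same color.
This means the graph contains an odd cycle.

The graph is NOT bipartite.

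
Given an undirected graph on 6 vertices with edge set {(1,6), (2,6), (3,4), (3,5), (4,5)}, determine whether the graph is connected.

Step 1: Build adjacency list from edges:
  1: 6
  2: 6
  3: 4, 5
  4: 3, 5
  5: 3, 4
  6: 1, 2

Step 2: Run BFS/DFS from vertex 1:
  Visited: {1, 6, 2}
  Reached 3 of 6 vertices

Step 3: Only 3 of 6 vertices reached. Graph is disconnected.
Connected components: {1, 2, 6}, {3, 4, 5}
Answer: No, the graph is not connected (2 components).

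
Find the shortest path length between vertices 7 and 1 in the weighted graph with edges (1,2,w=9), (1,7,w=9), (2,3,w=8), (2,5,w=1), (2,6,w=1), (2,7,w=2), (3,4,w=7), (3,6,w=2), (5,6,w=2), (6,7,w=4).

Step 1: Build adjacency list with weights:
  1: 2(w=9), 7(w=9)
  2: 1(w=9), 3(w=8), 5(w=1), 6(w=1), 7(w=2)
  3: 2(w=8), 4(w=7), 6(w=2)
  4: 3(w=7)
  5: 2(w=1), 6(w=2)
  6: 2(w=1), 3(w=2), 5(w=2), 7(w=4)
  7: 1(w=9), 2(w=2), 6(w=4)

Step 2: Apply Dijkstra's algorithm from vertex 7:
  Visit vertex 7 (distance=0)
    Update dist[1] = 9
    Update dist[2] = 2
    Update dist[6] = 4
  Visit vertex 2 (distance=2)
    Update dist[3] = 10
    Update dist[5] = 3
    Update dist[6] = 3
  Visit vertex 5 (distance=3)
  Visit vertex 6 (distance=3)
    Update dist[3] = 5
  Visit vertex 3 (distance=5)
    Update dist[4] = 12
  Visit vertex 1 (distance=9)

Step 3: Shortest path: 7 -> 1
Total weight: 9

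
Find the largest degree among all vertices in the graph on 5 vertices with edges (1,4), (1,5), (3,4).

Step 1: Count edges incident to each vertex:
  deg(1) = 2 (neighbors: 4, 5)
  deg(2) = 0 (neighbors: none)
  deg(3) = 1 (neighbors: 4)
  deg(4) = 2 (neighbors: 1, 3)
  deg(5) = 1 (neighbors: 1)

Step 2: Find maximum:
  max(2, 0, 1, 2, 1) = 2 (vertex 1)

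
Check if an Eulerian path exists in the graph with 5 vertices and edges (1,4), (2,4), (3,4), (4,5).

Step 1: Find the degree of each vertex:
  deg(1) = 1
  deg(2) = 1
  deg(3) = 1
  deg(4) = 4
  deg(5) = 1

Step 2: Count vertices with odd degree:
  Odd-degree vertices: 1, 2, 3, 5 (4 total)

Step 3: Apply Euler's theorem:
  - Eulerian circuit exists iff graph is connected and all vertices have even degree
  - Eulerian path exists iff graph is connected and has 0 or 2 odd-degree vertices

Graph has 4 odd-degree vertices (need 0 or 2).
Neither Eulerian path nor Eulerian circuit exists.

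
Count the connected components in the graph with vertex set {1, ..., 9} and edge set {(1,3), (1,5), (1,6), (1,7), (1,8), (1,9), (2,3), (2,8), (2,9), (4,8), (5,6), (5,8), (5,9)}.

Step 1: Build adjacency list from edges:
  1: 3, 5, 6, 7, 8, 9
  2: 3, 8, 9
  3: 1, 2
  4: 8
  5: 1, 6, 8, 9
  6: 1, 5
  7: 1
  8: 1, 2, 4, 5
  9: 1, 2, 5

Step 2: Run BFS/DFS from vertex 1:
  Visited: {1, 3, 5, 6, 7, 8, 9, 2, 4}
  Reached 9 of 9 vertices

Step 3: All 9 vertices reached from vertex 1, so the graph is connected.
Number of connected components: 1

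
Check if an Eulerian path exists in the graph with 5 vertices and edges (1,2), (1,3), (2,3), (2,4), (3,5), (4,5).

Step 1: Find the degree of each vertex:
  deg(1) = 2
  deg(2) = 3
  deg(3) = 3
  deg(4) = 2
  deg(5) = 2

Step 2: Count vertices with odd degree:
  Odd-degree vertices: 2, 3 (2 total)

Step 3: Apply Euler's theorem:
  - Eulerian circuit exists iff graph is connected and all vertices have even degree
  - Eulerian path exists iff graph is connected and has 0 or 2 odd-degree vertices

Graph is connected with exactly 2 odd-degree vertices (2, 3).
Eulerian path exists (starting and ending at the odd-degree vertices), but no Eulerian circuit.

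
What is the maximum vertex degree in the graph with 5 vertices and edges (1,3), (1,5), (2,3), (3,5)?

Step 1: Count edges incident to each vertex:
  deg(1) = 2 (neighbors: 3, 5)
  deg(2) = 1 (neighbors: 3)
  deg(3) = 3 (neighbors: 1, 2, 5)
  deg(4) = 0 (neighbors: none)
  deg(5) = 2 (neighbors: 1, 3)

Step 2: Find maximum:
  max(2, 1, 3, 0, 2) = 3 (vertex 3)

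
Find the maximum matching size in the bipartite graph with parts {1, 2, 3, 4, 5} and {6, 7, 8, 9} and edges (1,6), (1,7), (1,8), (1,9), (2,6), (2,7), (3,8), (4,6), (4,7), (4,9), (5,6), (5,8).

Step 1: List the neighbors of each left vertex:
  1: 6, 7, 8, 9
  2: 6, 7
  3: 8
  4: 6, 7, 9
  5: 6, 8

Step 2: Greedily match left vertices, then look for augmenting paths:
  Match 1 -- 6
  Match 2 -- 7
  Match 3 -- 8
  Match 4 -- 9
  No augmenting path remains.

Step 3: Verify this is maximum:
  Matching size 4 = min(|L|, |R|) = min(5, 4), which is an upper bound, so this matching is maximum.

Maximum matching: {(1,6), (2,7), (3,8), (4,9)}
Size: 4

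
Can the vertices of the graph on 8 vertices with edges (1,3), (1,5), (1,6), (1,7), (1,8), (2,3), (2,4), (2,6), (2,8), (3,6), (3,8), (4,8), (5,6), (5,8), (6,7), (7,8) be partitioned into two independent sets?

Step 1: Attempt 2-coloring using BFS:
  Start at vertex 1, assign color 0
  Color vertex 3 with color 1 (neighbor of 1)
  Color vertex 5 with color 1 (neighbor of 1)
  Color vertex 6 with color 1 (neighbor of 1)
  Color vertex 7 with color 1 (neighbor of 1)
  Color vertex 8 with color 1 (neighbor of 1)
  Color vertex 2 with color 0 (neighbor of 3)

Step 2: Conflict found! Vertices 3 and 6 are adjacent but have the same color.
This means the graph contains an odd cycle.

The graph is NOT bipartite.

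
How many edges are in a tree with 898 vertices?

A tree on n vertices always has exactly n - 1 edges.
For n = 898: edges = 898 - 1 = 897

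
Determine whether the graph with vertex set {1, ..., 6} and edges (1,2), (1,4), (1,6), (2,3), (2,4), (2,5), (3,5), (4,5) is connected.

Step 1: Build adjacency list from edges:
  1: 2, 4, 6
  2: 1, 3, 4, 5
  3: 2, 5
  4: 1, 2, 5
  5: 2, 3, 4
  6: 1

Step 2: Run BFS/DFS from vertex 1:
  Visited: {1, 2, 4, 6, 3, 5}
  Reached 6 of 6 vertices

Step 3: All 6 vertices reached from vertex 1, so the graph is connected.
Answer: Yes, the graph is connected.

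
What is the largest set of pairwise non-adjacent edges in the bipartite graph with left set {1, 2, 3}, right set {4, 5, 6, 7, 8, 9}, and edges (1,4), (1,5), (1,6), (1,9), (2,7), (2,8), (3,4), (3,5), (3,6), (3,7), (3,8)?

Step 1: List the neighbors of each left vertex:
  1: 4, 5, 6, 9
  2: 7, 8
  3: 4, 5, 6, 7, 8

Step 2: Greedily match left vertices, then look for augmenting paths:
  Match 1 -- 4
  Match 2 -- 7
  Match 3 -- 5
  No augmenting path remains.

Step 3: Verify this is maximum:
  Matching size 3 = min(|L|, |R|) = min(3, 6), which is an upper bound, so this matching is maximum.

Maximum matching: {(1,4), (2,7), (3,5)}
Size: 3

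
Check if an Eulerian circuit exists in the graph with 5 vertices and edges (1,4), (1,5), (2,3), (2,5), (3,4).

Step 1: Find the degree of each vertex:
  deg(1) = 2
  deg(2) = 2
  deg(3) = 2
  deg(4) = 2
  deg(5) = 2

Step 2: Count vertices with odd degree:
  All vertices have even degree (0 odd-degree vertices)

Step 3: Apply Euler's theorem:
  - Eulerian circuit exists iff graph is connected and all vertices have even degree
  - Eulerian path exists iff graph is connected and has 0 or 2 odd-degree vertices

Graph is connected with 0 odd-degree vertices.
Both Eulerian circuit and Eulerian path exist.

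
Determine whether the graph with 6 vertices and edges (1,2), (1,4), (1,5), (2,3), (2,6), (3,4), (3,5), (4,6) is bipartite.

Step 1: Attempt 2-coloring using BFS:
  Start at vertex 1, assign color 0
  Color vertex 2 with color 1 (neighbor of 1)
  Color vertex 4 with color 1 (neighbor of 1)
  Color vertex 5 with color 1 (neighbor of 1)
  Color vertex 3 with color 0 (neighbor of 2)
  Color vertex 6 with color 0 (neighbor of 2)

Step 2: 2-coloring succeeded. No conflicts found.
  Set A (color 0): {1, 3, 6}
  Set B (color 1): {2, 4, 5}

The graph is bipartite with partition {1, 3, 6}, {2, 4, 5}.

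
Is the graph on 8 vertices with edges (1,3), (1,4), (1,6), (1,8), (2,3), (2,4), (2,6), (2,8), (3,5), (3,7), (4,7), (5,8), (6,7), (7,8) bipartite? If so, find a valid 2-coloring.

Step 1: Attempt 2-coloring using BFS:
  Start at vertex 1, assign color 0
  Color vertex 3 with color 1 (neighbor of 1)
  Color vertex 4 with color 1 (neighbor of 1)
  Color vertex 6 with color 1 (neighbor of 1)
  Color vertex 8 with color 1 (neighbor of 1)
  Color vertex 2 with color 0 (neighbor of 3)
  Color vertex 5 with color 0 (neighbor of 3)
  Color vertex 7 with color 0 (neighbor of 3)

Step 2: 2-coloring succeeded. No conflicts found.
  Set A (color 0): {1, 2, 5, 7}
  Set B (color 1): {3, 4, 6, 8}

The graph is bipartite with partition {1, 2, 5, 7}, {3, 4, 6, 8}.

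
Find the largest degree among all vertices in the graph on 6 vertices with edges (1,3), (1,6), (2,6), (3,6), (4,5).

Step 1: Count edges incident to each vertex:
  deg(1) = 2 (neighbors: 3, 6)
  deg(2) = 1 (neighbors: 6)
  deg(3) = 2 (neighbors: 1, 6)
  deg(4) = 1 (neighbors: 5)
  deg(5) = 1 (neighbors: 4)
  deg(6) = 3 (neighbors: 1, 2, 3)

Step 2: Find maximum:
  max(2, 1, 2, 1, 1, 3) = 3 (vertex 6)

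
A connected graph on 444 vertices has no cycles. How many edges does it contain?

A tree on n vertices always has exactly n - 1 edges.
For n = 444: edges = 444 - 1 = 443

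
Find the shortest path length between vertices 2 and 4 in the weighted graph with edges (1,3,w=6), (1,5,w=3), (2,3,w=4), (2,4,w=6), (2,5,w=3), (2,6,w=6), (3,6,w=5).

Step 1: Build adjacency list with weights:
  1: 3(w=6), 5(w=3)
  2: 3(w=4), 4(w=6), 5(w=3), 6(w=6)
  3: 1(w=6), 2(w=4), 6(w=5)
  4: 2(w=6)
  5: 1(w=3), 2(w=3)
  6: 2(w=6), 3(w=5)

Step 2: Apply Dijkstra's algorithm from vertex 2:
  Visit vertex 2 (distance=0)
    Update dist[3] = 4
    Update dist[4] = 6
    Update dist[5] = 3
    Update dist[6] = 6
  Visit vertex 5 (distance=3)
    Update dist[1] = 6
  Visit vertex 3 (distance=4)
  Visit vertex 1 (distance=6)
  Visit vertex 4 (distance=6)

Step 3: Shortest path: 2 -> 4
Total weight: 6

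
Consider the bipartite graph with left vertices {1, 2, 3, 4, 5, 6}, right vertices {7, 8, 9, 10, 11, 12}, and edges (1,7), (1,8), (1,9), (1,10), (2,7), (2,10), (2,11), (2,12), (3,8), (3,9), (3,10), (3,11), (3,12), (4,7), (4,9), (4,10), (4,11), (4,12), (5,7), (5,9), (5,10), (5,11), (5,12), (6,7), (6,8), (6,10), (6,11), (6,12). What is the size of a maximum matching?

Step 1: List the neighbors of each left vertex:
  1: 7, 8, 9, 10
  2: 7, 10, 11, 12
  3: 8, 9, 10, 11, 12
  4: 7, 9, 10, 11, 12
  5: 7, 9, 10, 11, 12
  6: 7, 8, 10, 11, 12

Step 2: Greedily match left vertices, then look for augmenting paths:
  Match 1 -- 7
  Match 2 -- 10
  Match 3 -- 8
  Match 4 -- 9
  Match 5 -- 11
  Match 6 -- 12
  No augmenting path remains.

Step 3: Verify this is maximum:
  Matching size 6 = min(|L|, |R|) = min(6, 6), which is an upper bound, so this matching is maximum.

Maximum matching: {(1,7), (2,10), (3,8), (4,9), (5,11), (6,12)}
Size: 6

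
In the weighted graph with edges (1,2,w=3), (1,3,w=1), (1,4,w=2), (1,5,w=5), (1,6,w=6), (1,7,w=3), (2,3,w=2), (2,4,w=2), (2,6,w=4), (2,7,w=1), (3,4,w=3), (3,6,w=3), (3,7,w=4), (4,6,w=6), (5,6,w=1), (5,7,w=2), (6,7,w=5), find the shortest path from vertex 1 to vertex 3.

Step 1: Build adjacency list with weights:
  1: 2(w=3), 3(w=1), 4(w=2), 5(w=5), 6(w=6), 7(w=3)
  2: 1(w=3), 3(w=2), 4(w=2), 6(w=4), 7(w=1)
  3: 1(w=1), 2(w=2), 4(w=3), 6(w=3), 7(w=4)
  4: 1(w=2), 2(w=2), 3(w=3), 6(w=6)
  5: 1(w=5), 6(w=1), 7(w=2)
  6: 1(w=6), 2(w=4), 3(w=3), 4(w=6), 5(w=1), 7(w=5)
  7: 1(w=3), 2(w=1), 3(w=4), 5(w=2), 6(w=5)

Step 2: Apply Dijkstra's algorithm from vertex 1:
  Visit vertex 1 (distance=0)
    Update dist[2] = 3
    Update dist[3] = 1
    Update dist[4] = 2
    Update dist[5] = 5
    Update dist[6] = 6
    Update dist[7] = 3
  Visit vertex 3 (distance=1)
    Update dist[6] = 4

Step 3: Shortest path: 1 -> 3
Total weight: 1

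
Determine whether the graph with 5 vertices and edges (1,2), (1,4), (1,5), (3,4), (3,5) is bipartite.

Step 1: Attempt 2-coloring using BFS:
  Start at vertex 1, assign color 0
  Color vertex 2 with color 1 (neighbor of 1)
  Color vertex 4 with color 1 (neighbor of 1)
  Color vertex 5 with color 1 (neighbor of 1)
  Color vertex 3 with color 0 (neighbor of 4)

Step 2: 2-coloring succeeded. No conflicts found.
  Set A (color 0): {1, 3}
  Set B (color 1): {2, 4, 5}

The graph is bipartite with partition {1, 3}, {2, 4, 5}.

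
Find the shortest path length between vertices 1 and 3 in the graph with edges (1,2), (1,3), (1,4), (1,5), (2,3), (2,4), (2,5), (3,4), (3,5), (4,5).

Step 1: Build adjacency list:
  1: 2, 3, 4, 5
  2: 1, 3, 4, 5
  3: 1, 2, 4, 5
  4: 1, 2, 3, 5
  5: 1, 2, 3, 4

Step 2: BFS from vertex 1 to find shortest path to 3:
  vertex 2 reached at distance 1
  vertex 3 reached at distance 1

Step 3: Shortest path: 1 -> 3
Path length: 1 edge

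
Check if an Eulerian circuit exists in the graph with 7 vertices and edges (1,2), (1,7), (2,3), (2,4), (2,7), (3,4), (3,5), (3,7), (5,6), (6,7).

Step 1: Find the degree of each vertex:
  deg(1) = 2
  deg(2) = 4
  deg(3) = 4
  deg(4) = 2
  deg(5) = 2
  deg(6) = 2
  deg(7) = 4

Step 2: Count vertices with odd degree:
  All vertices have even degree (0 odd-degree vertices)

Step 3: Apply Euler's theorem:
  - Eulerian circuit exists iff graph is connected and all vertices have even degree
  - Eulerian path exists iff graph is connected and has 0 or 2 odd-degree vertices

Graph is connected with 0 odd-degree vertices.
Both Eulerian circuit and Eulerian path exist.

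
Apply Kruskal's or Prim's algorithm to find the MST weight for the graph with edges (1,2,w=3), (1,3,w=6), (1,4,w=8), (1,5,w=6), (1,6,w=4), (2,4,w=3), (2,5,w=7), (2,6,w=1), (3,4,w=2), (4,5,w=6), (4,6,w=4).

Apply Kruskal's algorithm (sort edges by weight, add if no cycle):

Sorted edges by weight:
  (2,6) w=1
  (3,4) w=2
  (1,2) w=3
  (2,4) w=3
  (1,6) w=4
  (4,6) w=4
  (1,5) w=6
  (1,3) w=6
  (4,5) w=6
  (2,5) w=7
  (1,4) w=8

Add edge (2,6) w=1 -- no cycle. Running total: 1
Add edge (3,4) w=2 -- no cycle. Running total: 3
Add edge (1,2) w=3 -- no cycle. Running total: 6
Add edge (2,4) w=3 -- no cycle. Running total: 9
Skip edge (1,6) w=4 -- would create cycle
Skip edge (4,6) w=4 -- would create cycle
Add edge (1,5) w=6 -- no cycle. Running total: 15

MST edges: (2,6,w=1), (3,4,w=2), (1,2,w=3), (2,4,w=3), (1,5,w=6)
Total MST weight: 1 + 2 + 3 + 3 + 6 = 15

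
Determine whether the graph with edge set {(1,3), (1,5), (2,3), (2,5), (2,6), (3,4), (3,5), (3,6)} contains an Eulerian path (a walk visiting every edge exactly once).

Step 1: Find the degree of each vertex:
  deg(1) = 2
  deg(2) = 3
  deg(3) = 5
  deg(4) = 1
  deg(5) = 3
  deg(6) = 2

Step 2: Count vertices with odd degree:
  Odd-degree vertices: 2, 3, 4, 5 (4 total)

Step 3: Apply Euler's theorem:
  - Eulerian circuit exists iff graph is connected and all vertices have even degree
  - Eulerian path exists iff graph is connected and has 0 or 2 odd-degree vertices

Graph has 4 odd-degree vertices (need 0 or 2).
Neither Eulerian path nor Eulerian circuit exists.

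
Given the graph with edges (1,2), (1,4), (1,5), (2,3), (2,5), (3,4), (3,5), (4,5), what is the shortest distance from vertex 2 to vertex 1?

Step 1: Build adjacency list:
  1: 2, 4, 5
  2: 1, 3, 5
  3: 2, 4, 5
  4: 1, 3, 5
  5: 1, 2, 3, 4

Step 2: BFS from vertex 2 to find shortest path to 1:
  vertex 1 reached at distance 1

Step 3: Shortest path: 2 -> 1
Path length: 1 edge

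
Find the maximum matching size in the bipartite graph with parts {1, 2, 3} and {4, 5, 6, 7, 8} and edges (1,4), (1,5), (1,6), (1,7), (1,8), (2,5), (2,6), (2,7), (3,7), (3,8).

Step 1: List the neighbors of each left vertex:
  1: 4, 5, 6, 7, 8
  2: 5, 6, 7
  3: 7, 8

Step 2: Greedily match left vertices, then look for augmenting paths:
  Match 1 -- 4
  Match 2 -- 5
  Match 3 -- 7
  No augmenting path remains.

Step 3: Verify this is maximum:
  Matching size 3 = min(|L|, |R|) = min(3, 5), which is an upper bound, so this matching is maximum.

Maximum matching: {(1,4), (2,5), (3,7)}
Size: 3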